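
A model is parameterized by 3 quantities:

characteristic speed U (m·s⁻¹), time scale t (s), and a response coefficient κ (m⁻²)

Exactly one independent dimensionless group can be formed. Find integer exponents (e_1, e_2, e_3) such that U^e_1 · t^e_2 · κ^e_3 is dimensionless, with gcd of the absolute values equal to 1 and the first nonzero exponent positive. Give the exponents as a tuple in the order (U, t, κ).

L: e_1·(1) + e_2·(0) + e_3·(-2) = 0
T: e_1·(-1) + e_2·(1) + e_3·(0) = 0
Solving this homogeneous linear system for the smallest-integer solution (first nonzero entry positive) gives (2, 2, 1).

(2, 2, 1)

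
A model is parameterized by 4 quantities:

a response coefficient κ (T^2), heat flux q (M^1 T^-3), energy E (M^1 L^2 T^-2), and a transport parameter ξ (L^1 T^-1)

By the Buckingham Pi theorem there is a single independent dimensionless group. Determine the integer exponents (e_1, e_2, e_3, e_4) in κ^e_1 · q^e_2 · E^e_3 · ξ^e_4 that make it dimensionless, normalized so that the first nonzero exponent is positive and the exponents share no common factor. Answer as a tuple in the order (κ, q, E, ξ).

(3, 2, -2, 4)

M: e_1·(0) + e_2·(1) + e_3·(1) + e_4·(0) = 0
L: e_1·(0) + e_2·(0) + e_3·(2) + e_4·(1) = 0
T: e_1·(2) + e_2·(-3) + e_3·(-2) + e_4·(-1) = 0
Solving this homogeneous linear system for the smallest-integer solution (first nonzero entry positive) gives (3, 2, -2, 4).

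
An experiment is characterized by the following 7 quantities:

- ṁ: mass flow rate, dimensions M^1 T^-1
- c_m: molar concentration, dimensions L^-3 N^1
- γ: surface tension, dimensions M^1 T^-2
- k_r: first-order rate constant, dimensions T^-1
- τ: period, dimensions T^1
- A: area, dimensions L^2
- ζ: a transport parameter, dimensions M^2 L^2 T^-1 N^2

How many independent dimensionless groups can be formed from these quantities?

3

There are 7 variables and 4 base dimensions (M, L, T, N).
The dimension matrix has rank 4.
Independent dimensionless groups: 7 − 4 = 3.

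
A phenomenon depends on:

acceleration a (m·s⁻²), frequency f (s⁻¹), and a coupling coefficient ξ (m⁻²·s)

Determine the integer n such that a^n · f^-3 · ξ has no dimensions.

2

Balance the L exponent: (1)·n from a, plus −3·(0) + (-2) = -2 from the rest, must sum to zero.
n − 2 = 0, so n = 2.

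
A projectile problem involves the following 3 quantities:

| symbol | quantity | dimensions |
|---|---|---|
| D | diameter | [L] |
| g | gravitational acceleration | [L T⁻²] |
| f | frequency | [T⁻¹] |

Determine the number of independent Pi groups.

There are 3 variables and 2 base dimensions (L, T).
The dimension matrix has rank 2.
Independent dimensionless groups: 3 − 2 = 1.

1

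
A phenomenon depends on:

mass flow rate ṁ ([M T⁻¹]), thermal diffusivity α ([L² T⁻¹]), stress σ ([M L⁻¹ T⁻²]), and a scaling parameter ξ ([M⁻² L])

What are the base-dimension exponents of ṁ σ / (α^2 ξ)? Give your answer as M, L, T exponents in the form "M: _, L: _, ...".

M: 4, L: -6, T: -1

Collect each base-dimension exponent across the product:
  M: (1) − 2·(0) + (1) − (-2) = 4
  L: (0) − 2·(2) + (-1) − (1) = -6
  T: (-1) − 2·(-1) + (-2) − (0) = -1
So the dimensions are [M⁴ L⁻⁶ T⁻¹].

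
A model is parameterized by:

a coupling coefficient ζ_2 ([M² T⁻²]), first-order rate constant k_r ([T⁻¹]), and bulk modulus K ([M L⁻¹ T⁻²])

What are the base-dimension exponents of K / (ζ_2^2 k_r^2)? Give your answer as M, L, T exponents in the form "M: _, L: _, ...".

Collect each base-dimension exponent across the product:
  M: −2·(2) − 2·(0) + (1) = -3
  L: −2·(0) − 2·(0) + (-1) = -1
  T: −2·(-2) − 2·(-1) + (-2) = 4
So the dimensions are [M⁻³ L⁻¹ T⁴].

M: -3, L: -1, T: 4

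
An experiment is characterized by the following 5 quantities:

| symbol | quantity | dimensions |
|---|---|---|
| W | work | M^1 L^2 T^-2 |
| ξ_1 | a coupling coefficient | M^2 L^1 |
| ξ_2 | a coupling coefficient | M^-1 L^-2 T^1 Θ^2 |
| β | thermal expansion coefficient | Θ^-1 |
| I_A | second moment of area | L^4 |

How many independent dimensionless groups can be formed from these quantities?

1

There are 5 variables and 4 base dimensions (M, L, T, Θ).
The dimension matrix has rank 4.
Independent dimensionless groups: 5 − 4 = 1.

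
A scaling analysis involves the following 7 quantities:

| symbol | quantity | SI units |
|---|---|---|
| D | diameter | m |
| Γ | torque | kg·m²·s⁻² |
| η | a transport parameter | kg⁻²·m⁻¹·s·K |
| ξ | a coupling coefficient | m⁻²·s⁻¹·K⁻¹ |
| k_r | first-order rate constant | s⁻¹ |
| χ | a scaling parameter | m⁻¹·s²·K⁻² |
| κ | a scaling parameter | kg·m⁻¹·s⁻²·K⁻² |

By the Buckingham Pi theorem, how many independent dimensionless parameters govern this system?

There are 7 variables and 4 base dimensions (M, L, T, Θ).
The dimension matrix has rank 4.
Independent dimensionless groups: 7 − 4 = 3.

3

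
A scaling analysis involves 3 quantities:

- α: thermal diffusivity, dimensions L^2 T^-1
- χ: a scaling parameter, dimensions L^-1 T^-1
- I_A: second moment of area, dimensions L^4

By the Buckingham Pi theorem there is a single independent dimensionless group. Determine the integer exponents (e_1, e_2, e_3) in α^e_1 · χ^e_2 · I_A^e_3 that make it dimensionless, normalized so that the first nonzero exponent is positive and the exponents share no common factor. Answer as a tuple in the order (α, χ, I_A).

(4, -4, -3)

L: e_1·(2) + e_2·(-1) + e_3·(4) = 0
T: e_1·(-1) + e_2·(-1) + e_3·(0) = 0
Solving this homogeneous linear system for the smallest-integer solution (first nonzero entry positive) gives (4, -4, -3).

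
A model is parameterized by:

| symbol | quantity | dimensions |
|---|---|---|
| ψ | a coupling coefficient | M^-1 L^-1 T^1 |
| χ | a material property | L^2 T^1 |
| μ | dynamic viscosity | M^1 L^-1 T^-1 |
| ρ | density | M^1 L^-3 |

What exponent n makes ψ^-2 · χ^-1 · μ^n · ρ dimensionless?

-3

Balance the M exponent: (1)·n from μ, plus −2·(-1) − (0) + (1) = 3 from the rest, must sum to zero.
n + 3 = 0, so n = -3.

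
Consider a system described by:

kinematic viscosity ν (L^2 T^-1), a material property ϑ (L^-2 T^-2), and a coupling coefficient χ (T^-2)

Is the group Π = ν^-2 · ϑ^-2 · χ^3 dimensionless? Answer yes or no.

yes

Sum the exponent of each base dimension across the product:
  L: −2·[ν]_L − 2·[ϑ]_L + 3·[χ]_L = −2·(2) − 2·(-2) + 3·(0) = 0
  T: −2·[ν]_T − 2·[ϑ]_T + 3·[χ]_T = −2·(-1) − 2·(-2) + 3·(-2) = 0
All base exponents vanish — dimensionless.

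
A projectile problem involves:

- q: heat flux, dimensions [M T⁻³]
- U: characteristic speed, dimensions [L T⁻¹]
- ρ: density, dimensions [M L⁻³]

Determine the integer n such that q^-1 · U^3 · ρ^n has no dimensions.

Balance the M exponent: (1)·n from ρ, plus −(1) + 3·(0) = -1 from the rest, must sum to zero.
n − 1 = 0, so n = 1.

1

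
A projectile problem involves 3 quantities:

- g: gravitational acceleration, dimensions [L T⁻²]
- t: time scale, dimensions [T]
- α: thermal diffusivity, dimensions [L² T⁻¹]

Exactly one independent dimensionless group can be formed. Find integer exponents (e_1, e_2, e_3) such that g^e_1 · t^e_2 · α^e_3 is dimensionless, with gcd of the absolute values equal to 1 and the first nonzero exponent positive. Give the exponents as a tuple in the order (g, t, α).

L: e_1·(1) + e_2·(0) + e_3·(2) = 0
T: e_1·(-2) + e_2·(1) + e_3·(-1) = 0
Solving this homogeneous linear system for the smallest-integer solution (first nonzero entry positive) gives (2, 3, -1).

(2, 3, -1)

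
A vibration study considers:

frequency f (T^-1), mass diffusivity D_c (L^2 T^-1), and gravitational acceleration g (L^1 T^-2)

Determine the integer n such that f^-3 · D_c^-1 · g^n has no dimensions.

2

Balance the L exponent: (1)·n from g, plus −3·(0) − (2) = -2 from the rest, must sum to zero.
n − 2 = 0, so n = 2.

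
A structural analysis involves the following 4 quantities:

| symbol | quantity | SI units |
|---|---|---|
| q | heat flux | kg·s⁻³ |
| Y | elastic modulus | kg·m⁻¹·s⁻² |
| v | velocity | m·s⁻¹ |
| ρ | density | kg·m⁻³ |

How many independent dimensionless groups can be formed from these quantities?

There are 4 variables and 3 base dimensions (M, L, T).
The dimension matrix has rank 2 (less than 3: the dimension vectors are linearly dependent).
Independent dimensionless groups: 4 − 2 = 2.

2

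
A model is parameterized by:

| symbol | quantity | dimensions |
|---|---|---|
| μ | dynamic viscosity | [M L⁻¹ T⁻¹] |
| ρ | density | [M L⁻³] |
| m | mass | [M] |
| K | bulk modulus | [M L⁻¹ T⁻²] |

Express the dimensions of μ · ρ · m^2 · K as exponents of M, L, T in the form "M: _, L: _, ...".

Collect each base-dimension exponent across the product:
  M: (1) + (1) + 2·(1) + (1) = 5
  L: (-1) + (-3) + 2·(0) + (-1) = -5
  T: (-1) + (0) + 2·(0) + (-2) = -3
So the dimensions are [M⁵ L⁻⁵ T⁻³].

M: 5, L: -5, T: -3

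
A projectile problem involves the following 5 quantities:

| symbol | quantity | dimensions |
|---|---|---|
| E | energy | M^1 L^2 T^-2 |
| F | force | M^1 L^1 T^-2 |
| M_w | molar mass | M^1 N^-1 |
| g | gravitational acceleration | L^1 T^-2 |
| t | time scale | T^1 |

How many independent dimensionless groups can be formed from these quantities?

There are 5 variables and 4 base dimensions (M, L, T, N).
The dimension matrix has rank 4.
Independent dimensionless groups: 5 − 4 = 1.

1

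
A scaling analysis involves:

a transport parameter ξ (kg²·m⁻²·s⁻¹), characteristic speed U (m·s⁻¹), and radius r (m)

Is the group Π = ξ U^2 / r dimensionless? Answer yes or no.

no

Sum the exponent of each base dimension across the product:
  M: [ξ]_M + 2·[U]_M − [r]_M = (2) + 2·(0) − (0) = 2
  L: [ξ]_L + 2·[U]_L − [r]_L = (-2) + 2·(1) − (1) = -1
  T: [ξ]_T + 2·[U]_T − [r]_T = (-1) + 2·(-1) − (0) = -3
Net dimensions [M² L⁻¹ T⁻³] ≠ [1] — not dimensionless.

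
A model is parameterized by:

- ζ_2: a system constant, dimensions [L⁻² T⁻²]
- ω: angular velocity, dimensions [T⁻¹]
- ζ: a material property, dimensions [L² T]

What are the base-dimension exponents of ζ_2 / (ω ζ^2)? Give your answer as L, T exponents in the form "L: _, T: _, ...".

Collect each base-dimension exponent across the product:
  L: (-2) − (0) − 2·(2) = -6
  T: (-2) − (-1) − 2·(1) = -3
So the dimensions are [L⁻⁶ T⁻³].

L: -6, T: -3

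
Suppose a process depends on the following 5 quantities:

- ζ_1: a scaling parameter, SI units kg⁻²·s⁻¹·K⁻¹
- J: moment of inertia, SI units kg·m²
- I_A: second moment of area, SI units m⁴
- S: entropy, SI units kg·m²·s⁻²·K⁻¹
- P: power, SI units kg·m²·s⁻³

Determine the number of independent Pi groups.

There are 5 variables and 4 base dimensions (M, L, T, Θ).
The dimension matrix has rank 4.
Independent dimensionless groups: 5 − 4 = 1.

1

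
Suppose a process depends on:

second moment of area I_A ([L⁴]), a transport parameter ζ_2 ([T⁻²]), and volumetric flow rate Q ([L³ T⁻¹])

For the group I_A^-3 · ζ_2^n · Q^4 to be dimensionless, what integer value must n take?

Balance the T exponent: (-2)·n from ζ_2, plus −3·(0) + 4·(-1) = -4 from the rest, must sum to zero.
-2n − 4 = 0, so n = -2.

-2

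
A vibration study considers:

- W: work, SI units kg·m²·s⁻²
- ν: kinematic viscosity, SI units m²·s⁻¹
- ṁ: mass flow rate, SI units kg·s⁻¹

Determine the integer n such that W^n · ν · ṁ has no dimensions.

-1

Balance the M exponent: (1)·n from W, plus (0) + (1) = 1 from the rest, must sum to zero.
n + 1 = 0, so n = -1.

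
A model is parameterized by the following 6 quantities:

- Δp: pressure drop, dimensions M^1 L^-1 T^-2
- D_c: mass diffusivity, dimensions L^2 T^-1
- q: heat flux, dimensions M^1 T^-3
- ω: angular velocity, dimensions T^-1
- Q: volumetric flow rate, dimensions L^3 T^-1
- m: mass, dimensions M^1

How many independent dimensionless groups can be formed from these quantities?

3

There are 6 variables and 3 base dimensions (M, L, T).
The dimension matrix has rank 3.
Independent dimensionless groups: 6 − 3 = 3.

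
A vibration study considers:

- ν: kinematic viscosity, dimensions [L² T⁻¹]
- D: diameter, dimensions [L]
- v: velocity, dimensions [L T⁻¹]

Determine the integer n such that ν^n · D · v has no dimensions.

Balance the L exponent: (2)·n from ν, plus (1) + (1) = 2 from the rest, must sum to zero.
2n + 2 = 0, so n = -1.

-1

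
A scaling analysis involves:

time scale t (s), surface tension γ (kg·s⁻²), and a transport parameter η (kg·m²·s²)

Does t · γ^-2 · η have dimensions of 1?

Sum the exponent of each base dimension across the product:
  M: [t]_M − 2·[γ]_M + [η]_M = (0) − 2·(1) + (1) = -1
  L: [t]_L − 2·[γ]_L + [η]_L = (0) − 2·(0) + (2) = 2
  T: [t]_T − 2·[γ]_T + [η]_T = (1) − 2·(-2) + (2) = 7
Net dimensions [M⁻¹ L² T⁷] ≠ [1] — not dimensionless.

no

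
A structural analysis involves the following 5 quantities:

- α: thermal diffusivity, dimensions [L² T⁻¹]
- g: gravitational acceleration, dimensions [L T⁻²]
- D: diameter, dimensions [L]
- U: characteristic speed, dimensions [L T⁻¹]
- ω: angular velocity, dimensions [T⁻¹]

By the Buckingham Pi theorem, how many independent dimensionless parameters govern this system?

There are 5 variables and 2 base dimensions (L, T).
The dimension matrix has rank 2.
Independent dimensionless groups: 5 − 2 = 3.

3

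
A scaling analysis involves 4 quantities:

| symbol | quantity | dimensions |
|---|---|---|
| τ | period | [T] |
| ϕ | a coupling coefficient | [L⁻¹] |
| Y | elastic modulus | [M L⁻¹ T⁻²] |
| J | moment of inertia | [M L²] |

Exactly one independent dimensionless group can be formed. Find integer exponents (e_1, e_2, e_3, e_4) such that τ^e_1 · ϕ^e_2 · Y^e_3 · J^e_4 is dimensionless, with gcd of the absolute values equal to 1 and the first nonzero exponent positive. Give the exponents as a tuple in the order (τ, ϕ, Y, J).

M: e_1·(0) + e_2·(0) + e_3·(1) + e_4·(1) = 0
L: e_1·(0) + e_2·(-1) + e_3·(-1) + e_4·(2) = 0
T: e_1·(1) + e_2·(0) + e_3·(-2) + e_4·(0) = 0
Solving this homogeneous linear system for the smallest-integer solution (first nonzero entry positive) gives (2, -3, 1, -1).

(2, -3, 1, -1)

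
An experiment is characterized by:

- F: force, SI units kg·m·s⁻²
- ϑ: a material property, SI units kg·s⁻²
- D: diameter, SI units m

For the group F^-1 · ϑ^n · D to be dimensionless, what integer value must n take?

1

Balance the M exponent: (1)·n from ϑ, plus −(1) + (0) = -1 from the rest, must sum to zero.
n − 1 = 0, so n = 1.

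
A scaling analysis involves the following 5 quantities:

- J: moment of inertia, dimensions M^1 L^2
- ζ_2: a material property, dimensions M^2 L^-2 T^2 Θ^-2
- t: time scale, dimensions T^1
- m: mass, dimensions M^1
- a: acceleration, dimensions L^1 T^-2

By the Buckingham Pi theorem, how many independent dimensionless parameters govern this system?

There are 5 variables and 4 base dimensions (M, L, T, Θ).
The dimension matrix has rank 4.
Independent dimensionless groups: 5 − 4 = 1.

1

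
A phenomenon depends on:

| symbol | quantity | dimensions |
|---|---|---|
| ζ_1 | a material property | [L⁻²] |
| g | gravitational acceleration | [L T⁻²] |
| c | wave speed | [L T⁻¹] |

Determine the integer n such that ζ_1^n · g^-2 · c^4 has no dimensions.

1

Balance the L exponent: (-2)·n from ζ_1, plus −2·(1) + 4·(1) = 2 from the rest, must sum to zero.
-2n + 2 = 0, so n = 1.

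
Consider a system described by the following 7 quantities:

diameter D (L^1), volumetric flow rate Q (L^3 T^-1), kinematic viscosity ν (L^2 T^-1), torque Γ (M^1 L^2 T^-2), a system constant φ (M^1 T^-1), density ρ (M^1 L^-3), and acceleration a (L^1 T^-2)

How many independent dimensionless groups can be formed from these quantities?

There are 7 variables and 3 base dimensions (M, L, T).
The dimension matrix has rank 3.
Independent dimensionless groups: 7 − 3 = 4.

4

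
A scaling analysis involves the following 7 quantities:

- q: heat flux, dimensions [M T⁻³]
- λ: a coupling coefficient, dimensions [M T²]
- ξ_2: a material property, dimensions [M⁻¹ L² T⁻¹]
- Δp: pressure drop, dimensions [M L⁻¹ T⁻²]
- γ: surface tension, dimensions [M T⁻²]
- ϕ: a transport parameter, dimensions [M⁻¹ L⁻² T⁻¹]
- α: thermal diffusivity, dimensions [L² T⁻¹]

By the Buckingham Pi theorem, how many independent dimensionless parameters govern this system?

4

There are 7 variables and 3 base dimensions (M, L, T).
The dimension matrix has rank 3.
Independent dimensionless groups: 7 − 3 = 4.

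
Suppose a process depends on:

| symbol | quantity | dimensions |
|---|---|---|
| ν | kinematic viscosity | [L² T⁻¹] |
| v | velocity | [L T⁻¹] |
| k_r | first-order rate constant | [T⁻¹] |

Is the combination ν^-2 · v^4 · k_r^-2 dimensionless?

Sum the exponent of each base dimension across the product:
  M: −2·[ν]_M + 4·[v]_M − 2·[k_r]_M = −2·(0) + 4·(0) − 2·(0) = 0
  L: −2·[ν]_L + 4·[v]_L − 2·[k_r]_L = −2·(2) + 4·(1) − 2·(0) = 0
  T: −2·[ν]_T + 4·[v]_T − 2·[k_r]_T = −2·(-1) + 4·(-1) − 2·(-1) = 0
  Θ: −2·[ν]_Θ + 4·[v]_Θ − 2·[k_r]_Θ = −2·(0) + 4·(0) − 2·(0) = 0
All base exponents vanish — dimensionless.

yes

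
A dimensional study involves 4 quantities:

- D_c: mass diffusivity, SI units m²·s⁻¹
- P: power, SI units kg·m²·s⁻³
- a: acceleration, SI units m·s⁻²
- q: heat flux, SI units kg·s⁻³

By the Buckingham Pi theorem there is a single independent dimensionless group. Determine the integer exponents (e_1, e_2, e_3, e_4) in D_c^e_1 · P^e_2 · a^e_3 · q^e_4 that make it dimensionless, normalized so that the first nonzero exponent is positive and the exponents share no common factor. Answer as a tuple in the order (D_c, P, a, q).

M: e_1·(0) + e_2·(1) + e_3·(0) + e_4·(1) = 0
L: e_1·(2) + e_2·(2) + e_3·(1) + e_4·(0) = 0
T: e_1·(-1) + e_2·(-3) + e_3·(-2) + e_4·(-3) = 0
Solving this homogeneous linear system for the smallest-integer solution (first nonzero entry positive) gives (4, -3, -2, 3).

(4, -3, -2, 3)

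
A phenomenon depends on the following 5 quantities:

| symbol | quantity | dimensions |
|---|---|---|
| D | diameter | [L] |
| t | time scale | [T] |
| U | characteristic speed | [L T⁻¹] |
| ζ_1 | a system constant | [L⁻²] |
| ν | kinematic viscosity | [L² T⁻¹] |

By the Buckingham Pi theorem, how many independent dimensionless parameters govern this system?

There are 5 variables and 2 base dimensions (L, T).
The dimension matrix has rank 2.
Independent dimensionless groups: 5 − 2 = 3.

3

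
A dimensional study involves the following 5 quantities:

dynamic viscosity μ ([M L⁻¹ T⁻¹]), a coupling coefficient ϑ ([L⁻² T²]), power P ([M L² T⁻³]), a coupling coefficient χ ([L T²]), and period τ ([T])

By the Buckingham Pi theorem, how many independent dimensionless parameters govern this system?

There are 5 variables and 3 base dimensions (M, L, T).
The dimension matrix has rank 3.
Independent dimensionless groups: 5 − 3 = 2.

2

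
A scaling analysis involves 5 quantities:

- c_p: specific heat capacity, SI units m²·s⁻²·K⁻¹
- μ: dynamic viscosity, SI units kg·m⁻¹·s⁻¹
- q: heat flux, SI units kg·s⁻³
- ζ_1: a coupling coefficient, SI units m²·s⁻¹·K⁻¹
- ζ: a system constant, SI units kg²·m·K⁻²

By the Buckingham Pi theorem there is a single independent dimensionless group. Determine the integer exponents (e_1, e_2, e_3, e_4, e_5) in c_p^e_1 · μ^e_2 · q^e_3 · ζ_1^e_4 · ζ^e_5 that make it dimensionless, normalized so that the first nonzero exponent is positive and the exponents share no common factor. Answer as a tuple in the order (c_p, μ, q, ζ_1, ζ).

M: e_1·(0) + e_2·(1) + e_3·(1) + e_4·(0) + e_5·(2) = 0
L: e_1·(2) + e_2·(-1) + e_3·(0) + e_4·(2) + e_5·(1) = 0
T: e_1·(-2) + e_2·(-1) + e_3·(-3) + e_4·(-1) + e_5·(0) = 0
Θ: e_1·(-1) + e_2·(0) + e_3·(0) + e_4·(-1) + e_5·(-2) = 0
Solving this homogeneous linear system for the smallest-integer solution (first nonzero entry positive) gives (2, -3, 1, -4, 1).

(2, -3, 1, -4, 1)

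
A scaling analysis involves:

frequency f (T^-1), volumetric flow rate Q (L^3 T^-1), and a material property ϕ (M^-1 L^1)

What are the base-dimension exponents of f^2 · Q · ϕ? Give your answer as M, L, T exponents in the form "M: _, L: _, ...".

M: -1, L: 4, T: -3

Collect each base-dimension exponent across the product:
  M: 2·(0) + (0) + (-1) = -1
  L: 2·(0) + (3) + (1) = 4
  T: 2·(-1) + (-1) + (0) = -3
So the dimensions are [M⁻¹ L⁴ T⁻³].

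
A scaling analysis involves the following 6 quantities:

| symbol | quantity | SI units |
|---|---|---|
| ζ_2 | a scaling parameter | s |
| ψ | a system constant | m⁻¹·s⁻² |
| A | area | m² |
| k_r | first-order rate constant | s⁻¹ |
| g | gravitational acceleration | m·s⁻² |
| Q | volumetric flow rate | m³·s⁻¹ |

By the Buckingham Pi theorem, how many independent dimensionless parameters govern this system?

4

There are 6 variables and 2 base dimensions (L, T).
The dimension matrix has rank 2.
Independent dimensionless groups: 6 − 2 = 4.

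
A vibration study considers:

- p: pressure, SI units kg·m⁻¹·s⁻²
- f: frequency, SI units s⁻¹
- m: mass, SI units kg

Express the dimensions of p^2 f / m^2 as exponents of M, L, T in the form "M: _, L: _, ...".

Collect each base-dimension exponent across the product:
  M: 2·(1) + (0) − 2·(1) = 0
  L: 2·(-1) + (0) − 2·(0) = -2
  T: 2·(-2) + (-1) − 2·(0) = -5
So the dimensions are [L⁻² T⁻⁵].

M: 0, L: -2, T: -5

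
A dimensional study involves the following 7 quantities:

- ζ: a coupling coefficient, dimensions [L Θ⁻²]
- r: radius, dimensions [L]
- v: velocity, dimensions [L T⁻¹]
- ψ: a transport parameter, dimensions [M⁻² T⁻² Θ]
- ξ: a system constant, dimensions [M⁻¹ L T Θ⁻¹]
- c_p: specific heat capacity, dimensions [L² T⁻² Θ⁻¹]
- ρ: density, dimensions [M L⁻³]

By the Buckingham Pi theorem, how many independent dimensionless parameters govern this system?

There are 7 variables and 4 base dimensions (M, L, T, Θ).
The dimension matrix has rank 4.
Independent dimensionless groups: 7 − 4 = 3.

3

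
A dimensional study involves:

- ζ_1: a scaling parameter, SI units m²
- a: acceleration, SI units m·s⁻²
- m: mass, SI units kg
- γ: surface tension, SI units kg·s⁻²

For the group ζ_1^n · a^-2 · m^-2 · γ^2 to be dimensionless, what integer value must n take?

1

Balance the L exponent: (2)·n from ζ_1, plus −2·(1) − 2·(0) + 2·(0) = -2 from the rest, must sum to zero.
2n − 2 = 0, so n = 1.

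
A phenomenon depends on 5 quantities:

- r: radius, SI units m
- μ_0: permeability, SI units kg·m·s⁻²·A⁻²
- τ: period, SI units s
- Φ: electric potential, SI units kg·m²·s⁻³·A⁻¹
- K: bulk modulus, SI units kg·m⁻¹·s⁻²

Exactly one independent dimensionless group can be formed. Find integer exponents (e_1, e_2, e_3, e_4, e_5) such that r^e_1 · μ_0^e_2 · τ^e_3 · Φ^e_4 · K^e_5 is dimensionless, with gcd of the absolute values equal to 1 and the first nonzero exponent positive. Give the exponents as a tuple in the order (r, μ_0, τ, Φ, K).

M: e_1·(0) + e_2·(1) + e_3·(0) + e_4·(1) + e_5·(1) = 0
L: e_1·(1) + e_2·(1) + e_3·(0) + e_4·(2) + e_5·(-1) = 0
T: e_1·(0) + e_2·(-2) + e_3·(1) + e_4·(-3) + e_5·(-2) = 0
I: e_1·(0) + e_2·(-2) + e_3·(0) + e_4·(-1) + e_5·(0) = 0
Solving this homogeneous linear system for the smallest-integer solution (first nonzero entry positive) gives (4, 1, -2, -2, 1).

(4, 1, -2, -2, 1)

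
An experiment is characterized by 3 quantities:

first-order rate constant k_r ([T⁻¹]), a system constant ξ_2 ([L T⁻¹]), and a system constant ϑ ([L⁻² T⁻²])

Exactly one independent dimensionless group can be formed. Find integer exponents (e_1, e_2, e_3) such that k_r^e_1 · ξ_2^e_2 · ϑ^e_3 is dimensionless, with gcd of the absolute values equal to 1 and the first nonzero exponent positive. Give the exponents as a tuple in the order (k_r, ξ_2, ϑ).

L: e_1·(0) + e_2·(1) + e_3·(-2) = 0
T: e_1·(-1) + e_2·(-1) + e_3·(-2) = 0
Solving this homogeneous linear system for the smallest-integer solution (first nonzero entry positive) gives (4, -2, -1).

(4, -2, -1)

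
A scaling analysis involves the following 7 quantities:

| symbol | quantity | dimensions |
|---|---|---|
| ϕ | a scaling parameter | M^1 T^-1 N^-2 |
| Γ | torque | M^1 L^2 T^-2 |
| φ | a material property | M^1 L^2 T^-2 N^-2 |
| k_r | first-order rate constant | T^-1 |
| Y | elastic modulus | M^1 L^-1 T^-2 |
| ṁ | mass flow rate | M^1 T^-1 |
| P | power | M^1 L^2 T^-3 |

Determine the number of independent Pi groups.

3

There are 7 variables and 4 base dimensions (M, L, T, N).
The dimension matrix has rank 4.
Independent dimensionless groups: 7 − 4 = 3.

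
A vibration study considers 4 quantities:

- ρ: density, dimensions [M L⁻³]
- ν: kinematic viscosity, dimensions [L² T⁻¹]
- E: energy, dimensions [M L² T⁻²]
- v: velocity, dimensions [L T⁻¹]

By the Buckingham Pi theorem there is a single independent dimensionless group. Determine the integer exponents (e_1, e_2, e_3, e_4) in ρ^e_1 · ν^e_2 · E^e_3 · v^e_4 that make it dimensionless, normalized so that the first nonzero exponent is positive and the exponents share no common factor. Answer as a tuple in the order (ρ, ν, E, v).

(1, 3, -1, -1)

M: e_1·(1) + e_2·(0) + e_3·(1) + e_4·(0) = 0
L: e_1·(-3) + e_2·(2) + e_3·(2) + e_4·(1) = 0
T: e_1·(0) + e_2·(-1) + e_3·(-2) + e_4·(-1) = 0
Solving this homogeneous linear system for the smallest-integer solution (first nonzero entry positive) gives (1, 3, -1, -1).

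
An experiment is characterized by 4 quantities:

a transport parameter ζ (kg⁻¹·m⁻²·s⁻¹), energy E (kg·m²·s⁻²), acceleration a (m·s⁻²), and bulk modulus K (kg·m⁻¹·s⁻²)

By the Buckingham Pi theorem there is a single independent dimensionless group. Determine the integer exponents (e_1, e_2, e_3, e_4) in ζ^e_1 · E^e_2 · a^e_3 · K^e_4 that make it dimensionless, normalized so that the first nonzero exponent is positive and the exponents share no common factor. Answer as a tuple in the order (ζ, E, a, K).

M: e_1·(-1) + e_2·(1) + e_3·(0) + e_4·(1) = 0
L: e_1·(-2) + e_2·(2) + e_3·(1) + e_4·(-1) = 0
T: e_1·(-1) + e_2·(-2) + e_3·(-2) + e_4·(-2) = 0
Solving this homogeneous linear system for the smallest-integer solution (first nonzero entry positive) gives (2, 3, -3, -1).

(2, 3, -3, -1)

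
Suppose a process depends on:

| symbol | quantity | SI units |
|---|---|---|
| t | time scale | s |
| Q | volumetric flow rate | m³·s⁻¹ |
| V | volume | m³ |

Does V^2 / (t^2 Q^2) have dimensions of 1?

Sum the exponent of each base dimension across the product:
  M: −2·[t]_M − 2·[Q]_M + 2·[V]_M = −2·(0) − 2·(0) + 2·(0) = 0
  L: −2·[t]_L − 2·[Q]_L + 2·[V]_L = −2·(0) − 2·(3) + 2·(3) = 0
  T: −2·[t]_T − 2·[Q]_T + 2·[V]_T = −2·(1) − 2·(-1) + 2·(0) = 0
  Θ: −2·[t]_Θ − 2·[Q]_Θ + 2·[V]_Θ = −2·(0) − 2·(0) + 2·(0) = 0
All base exponents vanish — dimensionless.

yes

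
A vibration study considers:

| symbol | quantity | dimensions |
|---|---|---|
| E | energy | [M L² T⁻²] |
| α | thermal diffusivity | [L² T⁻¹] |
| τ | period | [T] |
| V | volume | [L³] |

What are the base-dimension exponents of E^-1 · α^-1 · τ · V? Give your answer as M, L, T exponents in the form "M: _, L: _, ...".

M: -1, L: -1, T: 4

Collect each base-dimension exponent across the product:
  M: −(1) − (0) + (0) + (0) = -1
  L: −(2) − (2) + (0) + (3) = -1
  T: −(-2) − (-1) + (1) + (0) = 4
So the dimensions are [M⁻¹ L⁻¹ T⁴].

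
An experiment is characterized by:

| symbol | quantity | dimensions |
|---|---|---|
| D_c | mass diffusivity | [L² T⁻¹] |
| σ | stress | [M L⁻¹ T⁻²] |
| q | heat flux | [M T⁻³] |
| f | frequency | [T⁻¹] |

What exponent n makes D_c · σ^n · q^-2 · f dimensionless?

Balance the M exponent: (1)·n from σ, plus (0) − 2·(1) + (0) = -2 from the rest, must sum to zero.
n − 2 = 0, so n = 2.

2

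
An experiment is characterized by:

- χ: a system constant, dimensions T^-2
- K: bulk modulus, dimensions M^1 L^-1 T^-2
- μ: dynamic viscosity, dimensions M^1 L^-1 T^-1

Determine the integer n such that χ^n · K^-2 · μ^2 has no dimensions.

1

Balance the T exponent: (-2)·n from χ, plus −2·(-2) + 2·(-1) = 2 from the rest, must sum to zero.
-2n + 2 = 0, so n = 1.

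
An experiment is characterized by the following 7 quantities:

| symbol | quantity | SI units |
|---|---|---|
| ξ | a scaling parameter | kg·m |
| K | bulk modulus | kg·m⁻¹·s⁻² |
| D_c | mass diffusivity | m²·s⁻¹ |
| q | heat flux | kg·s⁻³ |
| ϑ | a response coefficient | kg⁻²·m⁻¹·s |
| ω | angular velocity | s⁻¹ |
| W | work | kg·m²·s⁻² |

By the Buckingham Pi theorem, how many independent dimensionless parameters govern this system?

There are 7 variables and 3 base dimensions (M, L, T).
The dimension matrix has rank 3.
Independent dimensionless groups: 7 − 3 = 4.

4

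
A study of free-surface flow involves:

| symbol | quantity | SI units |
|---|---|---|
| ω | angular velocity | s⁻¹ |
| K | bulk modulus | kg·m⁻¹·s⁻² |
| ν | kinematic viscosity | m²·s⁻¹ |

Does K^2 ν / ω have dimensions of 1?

no

Sum the exponent of each base dimension across the product:
  M: −[ω]_M + 2·[K]_M + [ν]_M = −(0) + 2·(1) + (0) = 2
  L: −[ω]_L + 2·[K]_L + [ν]_L = −(0) + 2·(-1) + (2) = 0
  T: −[ω]_T + 2·[K]_T + [ν]_T = −(-1) + 2·(-2) + (-1) = -4
Net dimensions [M² T⁻⁴] ≠ [1] — not dimensionless.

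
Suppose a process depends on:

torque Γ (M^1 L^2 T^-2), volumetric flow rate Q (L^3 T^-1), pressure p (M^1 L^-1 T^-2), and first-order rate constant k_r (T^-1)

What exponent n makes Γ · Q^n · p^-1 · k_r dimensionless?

-1

Balance the L exponent: (3)·n from Q, plus (2) − (-1) + (0) = 3 from the rest, must sum to zero.
3n + 3 = 0, so n = -1.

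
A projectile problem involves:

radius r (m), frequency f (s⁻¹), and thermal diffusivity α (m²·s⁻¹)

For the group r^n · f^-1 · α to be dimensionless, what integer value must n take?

Balance the L exponent: (1)·n from r, plus −(0) + (2) = 2 from the rest, must sum to zero.
n + 2 = 0, so n = -2.

-2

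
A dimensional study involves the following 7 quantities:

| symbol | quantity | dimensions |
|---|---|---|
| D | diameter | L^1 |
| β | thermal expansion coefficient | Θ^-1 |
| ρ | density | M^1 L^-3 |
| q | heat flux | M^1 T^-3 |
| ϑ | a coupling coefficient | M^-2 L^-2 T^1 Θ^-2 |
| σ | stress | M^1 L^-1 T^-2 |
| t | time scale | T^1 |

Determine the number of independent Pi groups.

There are 7 variables and 4 base dimensions (M, L, T, Θ).
The dimension matrix has rank 4.
Independent dimensionless groups: 7 − 4 = 3.

3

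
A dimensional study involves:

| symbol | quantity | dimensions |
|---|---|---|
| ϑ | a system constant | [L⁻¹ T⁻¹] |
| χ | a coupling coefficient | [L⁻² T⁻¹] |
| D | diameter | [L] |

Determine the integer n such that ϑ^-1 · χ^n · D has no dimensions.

Balance the L exponent: (-2)·n from χ, plus −(-1) + (1) = 2 from the rest, must sum to zero.
-2n + 2 = 0, so n = 1.

1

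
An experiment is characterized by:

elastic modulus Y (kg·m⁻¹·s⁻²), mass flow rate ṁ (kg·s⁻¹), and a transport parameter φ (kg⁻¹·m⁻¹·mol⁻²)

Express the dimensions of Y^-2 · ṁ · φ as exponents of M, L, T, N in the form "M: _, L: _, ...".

Collect each base-dimension exponent across the product:
  M: −2·(1) + (1) + (-1) = -2
  L: −2·(-1) + (0) + (-1) = 1
  T: −2·(-2) + (-1) + (0) = 3
  N: −2·(0) + (0) + (-2) = -2
So the dimensions are [M⁻² L T³ N⁻²].

M: -2, L: 1, T: 3, N: -2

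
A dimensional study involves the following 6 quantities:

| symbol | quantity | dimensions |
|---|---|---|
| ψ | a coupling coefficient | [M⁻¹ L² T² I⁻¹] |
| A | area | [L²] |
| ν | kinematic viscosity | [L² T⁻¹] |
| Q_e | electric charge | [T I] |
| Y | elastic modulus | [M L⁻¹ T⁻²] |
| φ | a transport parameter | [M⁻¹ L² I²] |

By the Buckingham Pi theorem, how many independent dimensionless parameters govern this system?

2

There are 6 variables and 4 base dimensions (M, L, T, I).
The dimension matrix has rank 4.
Independent dimensionless groups: 6 − 4 = 2.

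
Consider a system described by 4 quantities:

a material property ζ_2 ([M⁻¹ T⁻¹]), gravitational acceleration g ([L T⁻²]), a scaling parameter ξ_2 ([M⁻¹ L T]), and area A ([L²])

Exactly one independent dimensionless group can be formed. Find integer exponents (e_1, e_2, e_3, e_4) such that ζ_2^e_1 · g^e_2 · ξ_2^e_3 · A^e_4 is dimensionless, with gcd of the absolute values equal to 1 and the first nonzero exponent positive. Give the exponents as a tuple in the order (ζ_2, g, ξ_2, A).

M: e_1·(-1) + e_2·(0) + e_3·(-1) + e_4·(0) = 0
L: e_1·(0) + e_2·(1) + e_3·(1) + e_4·(2) = 0
T: e_1·(-1) + e_2·(-2) + e_3·(1) + e_4·(0) = 0
Solving this homogeneous linear system for the smallest-integer solution (first nonzero entry positive) gives (1, -1, -1, 1).

(1, -1, -1, 1)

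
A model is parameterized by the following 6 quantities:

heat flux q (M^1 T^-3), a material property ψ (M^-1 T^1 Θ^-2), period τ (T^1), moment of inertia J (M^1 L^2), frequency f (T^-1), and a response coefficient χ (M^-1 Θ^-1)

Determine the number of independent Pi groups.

2

There are 6 variables and 4 base dimensions (M, L, T, Θ).
The dimension matrix has rank 4.
Independent dimensionless groups: 6 − 4 = 2.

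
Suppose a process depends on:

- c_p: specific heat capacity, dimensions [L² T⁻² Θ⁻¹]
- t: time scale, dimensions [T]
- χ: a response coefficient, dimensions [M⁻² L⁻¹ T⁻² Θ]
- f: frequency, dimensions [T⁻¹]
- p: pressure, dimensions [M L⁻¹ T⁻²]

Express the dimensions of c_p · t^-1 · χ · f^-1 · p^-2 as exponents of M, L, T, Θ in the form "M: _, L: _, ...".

M: -4, L: 3, T: 0, Θ: 0

Collect each base-dimension exponent across the product:
  M: (0) − (0) + (-2) − (0) − 2·(1) = -4
  L: (2) − (0) + (-1) − (0) − 2·(-1) = 3
  T: (-2) − (1) + (-2) − (-1) − 2·(-2) = 0
  Θ: (-1) − (0) + (1) − (0) − 2·(0) = 0
So the dimensions are [M⁻⁴ L³].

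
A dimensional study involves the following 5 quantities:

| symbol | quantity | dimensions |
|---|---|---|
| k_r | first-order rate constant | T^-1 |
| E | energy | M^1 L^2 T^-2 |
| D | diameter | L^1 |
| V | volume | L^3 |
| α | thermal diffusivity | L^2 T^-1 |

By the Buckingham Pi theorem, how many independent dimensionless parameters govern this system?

There are 5 variables and 3 base dimensions (M, L, T).
The dimension matrix has rank 3.
Independent dimensionless groups: 5 − 3 = 2.

2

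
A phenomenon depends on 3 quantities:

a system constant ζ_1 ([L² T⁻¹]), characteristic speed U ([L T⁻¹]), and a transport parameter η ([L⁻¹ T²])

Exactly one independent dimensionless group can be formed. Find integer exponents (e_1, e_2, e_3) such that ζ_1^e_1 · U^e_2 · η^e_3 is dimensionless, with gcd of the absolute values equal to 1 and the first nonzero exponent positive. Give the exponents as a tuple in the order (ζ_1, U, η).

L: e_1·(2) + e_2·(1) + e_3·(-1) = 0
T: e_1·(-1) + e_2·(-1) + e_3·(2) = 0
Solving this homogeneous linear system for the smallest-integer solution (first nonzero entry positive) gives (1, -3, -1).

(1, -3, -1)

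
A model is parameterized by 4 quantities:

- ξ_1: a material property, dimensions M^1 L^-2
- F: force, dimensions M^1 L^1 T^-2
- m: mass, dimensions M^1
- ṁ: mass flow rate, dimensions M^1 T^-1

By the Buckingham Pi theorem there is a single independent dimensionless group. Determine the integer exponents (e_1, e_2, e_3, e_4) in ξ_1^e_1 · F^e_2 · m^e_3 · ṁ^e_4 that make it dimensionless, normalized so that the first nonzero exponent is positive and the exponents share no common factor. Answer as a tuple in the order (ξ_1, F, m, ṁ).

M: e_1·(1) + e_2·(1) + e_3·(1) + e_4·(1) = 0
L: e_1·(-2) + e_2·(1) + e_3·(0) + e_4·(0) = 0
T: e_1·(0) + e_2·(-2) + e_3·(0) + e_4·(-1) = 0
Solving this homogeneous linear system for the smallest-integer solution (first nonzero entry positive) gives (1, 2, 1, -4).

(1, 2, 1, -4)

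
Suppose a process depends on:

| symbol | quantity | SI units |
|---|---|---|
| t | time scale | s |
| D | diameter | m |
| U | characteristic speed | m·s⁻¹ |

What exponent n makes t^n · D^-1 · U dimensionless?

Balance the T exponent: (1)·n from t, plus −(0) + (-1) = -1 from the rest, must sum to zero.
n − 1 = 0, so n = 1.

1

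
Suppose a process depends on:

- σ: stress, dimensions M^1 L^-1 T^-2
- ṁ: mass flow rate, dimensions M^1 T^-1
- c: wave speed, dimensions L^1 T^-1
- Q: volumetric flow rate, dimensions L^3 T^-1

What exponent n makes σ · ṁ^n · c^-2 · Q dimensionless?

-1

Balance the M exponent: (1)·n from ṁ, plus (1) − 2·(0) + (0) = 1 from the rest, must sum to zero.
n + 1 = 0, so n = -1.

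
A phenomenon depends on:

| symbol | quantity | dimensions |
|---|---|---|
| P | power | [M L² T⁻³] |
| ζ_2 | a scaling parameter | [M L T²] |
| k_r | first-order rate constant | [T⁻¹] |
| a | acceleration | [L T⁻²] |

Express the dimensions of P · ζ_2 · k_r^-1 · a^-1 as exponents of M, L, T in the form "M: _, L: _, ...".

M: 2, L: 2, T: 2

Collect each base-dimension exponent across the product:
  M: (1) + (1) − (0) − (0) = 2
  L: (2) + (1) − (0) − (1) = 2
  T: (-3) + (2) − (-1) − (-2) = 2
So the dimensions are [M² L² T²].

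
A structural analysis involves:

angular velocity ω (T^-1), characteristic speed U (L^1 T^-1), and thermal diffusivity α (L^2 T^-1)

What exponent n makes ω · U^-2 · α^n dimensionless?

1

Balance the L exponent: (2)·n from α, plus (0) − 2·(1) = -2 from the rest, must sum to zero.
2n − 2 = 0, so n = 1.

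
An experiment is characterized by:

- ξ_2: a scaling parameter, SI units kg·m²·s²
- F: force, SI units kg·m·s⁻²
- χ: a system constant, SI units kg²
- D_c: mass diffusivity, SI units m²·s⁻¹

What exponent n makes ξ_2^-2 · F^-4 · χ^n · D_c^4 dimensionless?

Balance the M exponent: (2)·n from χ, plus −2·(1) − 4·(1) + 4·(0) = -6 from the rest, must sum to zero.
2n − 6 = 0, so n = 3.

3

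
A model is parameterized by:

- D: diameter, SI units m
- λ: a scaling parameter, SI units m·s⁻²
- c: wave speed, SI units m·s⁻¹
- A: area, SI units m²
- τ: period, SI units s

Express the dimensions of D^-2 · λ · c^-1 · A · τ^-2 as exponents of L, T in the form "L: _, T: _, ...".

L: 0, T: -3

Collect each base-dimension exponent across the product:
  L: −2·(1) + (1) − (1) + (2) − 2·(0) = 0
  T: −2·(0) + (-2) − (-1) + (0) − 2·(1) = -3
So the dimensions are [T⁻³].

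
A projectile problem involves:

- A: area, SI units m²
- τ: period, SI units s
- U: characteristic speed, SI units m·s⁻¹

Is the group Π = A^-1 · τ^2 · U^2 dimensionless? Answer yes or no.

Sum the exponent of each base dimension across the product:
  M: −[A]_M + 2·[τ]_M + 2·[U]_M = −(0) + 2·(0) + 2·(0) = 0
  L: −[A]_L + 2·[τ]_L + 2·[U]_L = −(2) + 2·(0) + 2·(1) = 0
  T: −[A]_T + 2·[τ]_T + 2·[U]_T = −(0) + 2·(1) + 2·(-1) = 0
All base exponents vanish — dimensionless.

yes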